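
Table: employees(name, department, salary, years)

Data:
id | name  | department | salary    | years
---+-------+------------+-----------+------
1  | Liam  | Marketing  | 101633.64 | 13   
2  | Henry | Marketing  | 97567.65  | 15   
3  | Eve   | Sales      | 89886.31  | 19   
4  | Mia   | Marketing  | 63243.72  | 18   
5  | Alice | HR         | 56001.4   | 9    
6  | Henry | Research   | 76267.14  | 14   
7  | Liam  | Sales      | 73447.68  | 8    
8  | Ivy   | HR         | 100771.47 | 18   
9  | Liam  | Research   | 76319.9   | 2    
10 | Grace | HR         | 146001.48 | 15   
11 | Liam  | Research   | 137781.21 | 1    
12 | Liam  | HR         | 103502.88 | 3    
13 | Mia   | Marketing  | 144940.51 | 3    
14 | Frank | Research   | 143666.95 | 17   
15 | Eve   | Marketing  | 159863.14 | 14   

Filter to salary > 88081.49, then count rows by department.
SELECT department, COUNT(*)
FROM employees
WHERE salary > 88081.49
GROUP BY department

Note: WHERE filters rows before grouping.

Result:
  HR: 3
  Marketing: 4
  Research: 2
  Sales: 1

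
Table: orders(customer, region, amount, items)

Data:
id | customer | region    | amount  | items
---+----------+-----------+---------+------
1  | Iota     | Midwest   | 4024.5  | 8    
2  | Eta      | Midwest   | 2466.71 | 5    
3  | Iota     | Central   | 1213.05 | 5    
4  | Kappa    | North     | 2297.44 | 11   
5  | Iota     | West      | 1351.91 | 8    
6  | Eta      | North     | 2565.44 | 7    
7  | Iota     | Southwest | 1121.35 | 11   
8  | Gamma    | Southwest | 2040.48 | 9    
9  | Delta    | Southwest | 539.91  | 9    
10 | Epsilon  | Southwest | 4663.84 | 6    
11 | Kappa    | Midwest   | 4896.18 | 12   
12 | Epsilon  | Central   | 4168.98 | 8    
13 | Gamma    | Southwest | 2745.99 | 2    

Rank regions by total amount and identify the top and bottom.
SELECT region, SUM(amount)
FROM orders
GROUP BY region
ORDER BY SUM(amount)

All groups:
  West: 1351.91
  North: 4862.88
  Central: 5382.03
  Southwest: 11111.57
  Midwest: 11387.39

Highest: Midwest (11387.39)
Lowest: West (1351.91)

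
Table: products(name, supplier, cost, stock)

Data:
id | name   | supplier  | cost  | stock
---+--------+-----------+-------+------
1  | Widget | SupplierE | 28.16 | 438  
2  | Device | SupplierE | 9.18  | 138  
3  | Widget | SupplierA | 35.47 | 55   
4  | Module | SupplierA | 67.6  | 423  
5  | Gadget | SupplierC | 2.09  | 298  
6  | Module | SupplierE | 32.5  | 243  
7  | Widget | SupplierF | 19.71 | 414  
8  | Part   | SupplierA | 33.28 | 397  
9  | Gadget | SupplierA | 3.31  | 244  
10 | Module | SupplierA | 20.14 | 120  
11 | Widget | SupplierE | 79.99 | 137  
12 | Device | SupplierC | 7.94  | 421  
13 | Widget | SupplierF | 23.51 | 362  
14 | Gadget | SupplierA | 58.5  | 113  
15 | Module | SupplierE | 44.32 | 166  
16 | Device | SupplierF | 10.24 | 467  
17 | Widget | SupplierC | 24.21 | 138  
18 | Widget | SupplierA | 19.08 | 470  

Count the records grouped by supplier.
SELECT supplier, COUNT(*) as count
FROM products
GROUP BY supplier

Result:
  SupplierA: 7
  SupplierC: 3
  SupplierE: 5
  SupplierF: 3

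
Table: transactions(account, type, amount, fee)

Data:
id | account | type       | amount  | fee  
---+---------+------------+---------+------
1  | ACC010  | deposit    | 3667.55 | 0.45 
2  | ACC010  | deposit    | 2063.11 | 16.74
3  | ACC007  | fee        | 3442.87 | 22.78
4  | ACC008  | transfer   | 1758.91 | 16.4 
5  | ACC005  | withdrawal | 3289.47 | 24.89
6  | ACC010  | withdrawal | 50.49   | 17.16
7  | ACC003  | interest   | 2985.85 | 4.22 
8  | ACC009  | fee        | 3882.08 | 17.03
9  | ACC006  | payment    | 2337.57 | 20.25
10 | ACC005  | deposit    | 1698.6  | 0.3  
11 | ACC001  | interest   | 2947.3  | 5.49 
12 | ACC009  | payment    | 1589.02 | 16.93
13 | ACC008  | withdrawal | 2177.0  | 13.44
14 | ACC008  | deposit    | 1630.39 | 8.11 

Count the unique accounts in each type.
SELECT type, COUNT(DISTINCT account)
FROM transactions
GROUP BY type

Result:
  deposit: 3 distinct
  fee: 2 distinct
  interest: 2 distinct
  payment: 2 distinct
  transfer: 1 distinct
  withdrawal: 3 distinct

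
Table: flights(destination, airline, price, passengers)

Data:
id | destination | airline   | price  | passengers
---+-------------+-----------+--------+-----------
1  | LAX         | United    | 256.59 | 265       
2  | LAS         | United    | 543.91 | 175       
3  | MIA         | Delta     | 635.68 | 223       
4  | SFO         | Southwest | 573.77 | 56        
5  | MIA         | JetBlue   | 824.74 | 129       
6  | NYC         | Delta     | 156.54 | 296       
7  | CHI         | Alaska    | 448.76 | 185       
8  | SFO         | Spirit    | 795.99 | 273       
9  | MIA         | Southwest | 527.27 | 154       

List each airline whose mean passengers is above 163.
SELECT airline, AVG(passengers)
FROM flights
GROUP BY airline
HAVING AVG(passengers) > 163

Result:
  Alaska: avg=185.00
  Delta: avg=259.50
  Spirit: avg=273.00
  United: avg=220.00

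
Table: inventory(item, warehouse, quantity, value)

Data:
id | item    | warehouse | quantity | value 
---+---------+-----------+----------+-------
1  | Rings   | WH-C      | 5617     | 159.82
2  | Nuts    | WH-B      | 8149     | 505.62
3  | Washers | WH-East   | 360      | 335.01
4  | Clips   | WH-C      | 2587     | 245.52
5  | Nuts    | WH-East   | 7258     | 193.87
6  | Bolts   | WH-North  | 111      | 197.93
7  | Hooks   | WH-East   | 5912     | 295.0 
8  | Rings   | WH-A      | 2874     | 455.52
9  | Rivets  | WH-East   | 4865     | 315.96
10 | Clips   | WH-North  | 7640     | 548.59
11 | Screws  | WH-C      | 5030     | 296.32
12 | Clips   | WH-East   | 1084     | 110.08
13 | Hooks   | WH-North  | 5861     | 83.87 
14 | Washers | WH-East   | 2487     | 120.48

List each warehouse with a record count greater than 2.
SELECT warehouse, COUNT(*) as cnt
FROM inventory
GROUP BY warehouse
HAVING COUNT(*) > 2

Result:
  WH-C: 3
  WH-East: 6
  WH-North: 3

Note: HAVING filters groups after aggregation, WHERE filters rows before.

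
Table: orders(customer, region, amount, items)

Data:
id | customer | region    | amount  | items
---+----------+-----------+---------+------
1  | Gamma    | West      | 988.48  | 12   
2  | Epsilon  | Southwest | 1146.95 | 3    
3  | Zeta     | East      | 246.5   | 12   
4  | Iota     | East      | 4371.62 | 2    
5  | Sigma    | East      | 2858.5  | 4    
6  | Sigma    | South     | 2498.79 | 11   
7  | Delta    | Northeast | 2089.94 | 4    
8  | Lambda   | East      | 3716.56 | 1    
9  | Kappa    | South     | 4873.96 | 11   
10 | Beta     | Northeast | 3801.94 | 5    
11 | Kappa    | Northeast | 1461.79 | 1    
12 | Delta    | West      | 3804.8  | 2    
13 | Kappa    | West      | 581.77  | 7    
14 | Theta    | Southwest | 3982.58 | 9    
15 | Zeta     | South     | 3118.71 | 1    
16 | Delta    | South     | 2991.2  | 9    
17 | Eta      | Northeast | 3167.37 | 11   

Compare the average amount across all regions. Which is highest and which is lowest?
SELECT region, AVG(amount)
FROM orders
GROUP BY region
ORDER BY AVG(amount)

All groups:
  West: 1791.68
  Southwest: 2564.77
  Northeast: 2630.26
  East: 2798.30
  South: 3370.67

Highest: South (3370.67)
Lowest: West (1791.68)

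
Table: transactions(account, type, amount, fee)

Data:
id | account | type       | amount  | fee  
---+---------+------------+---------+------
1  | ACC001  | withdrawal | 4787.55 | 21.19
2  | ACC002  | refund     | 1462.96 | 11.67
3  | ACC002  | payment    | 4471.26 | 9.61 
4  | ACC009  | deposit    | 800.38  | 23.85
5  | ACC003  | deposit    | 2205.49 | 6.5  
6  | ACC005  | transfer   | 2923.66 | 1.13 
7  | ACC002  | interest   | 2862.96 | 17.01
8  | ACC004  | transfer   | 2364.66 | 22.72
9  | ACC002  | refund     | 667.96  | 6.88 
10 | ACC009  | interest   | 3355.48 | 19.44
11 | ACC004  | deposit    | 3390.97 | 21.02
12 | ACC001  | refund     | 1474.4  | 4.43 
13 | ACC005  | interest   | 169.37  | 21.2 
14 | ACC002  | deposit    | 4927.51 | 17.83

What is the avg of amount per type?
SELECT type, AVG(amount) as result
FROM transactions
GROUP BY type

Result:
  deposit: 2831.09
  interest: 2129.27
  payment: 4471.26
  refund: 1201.77
  transfer: 2644.16
  withdrawal: 4787.55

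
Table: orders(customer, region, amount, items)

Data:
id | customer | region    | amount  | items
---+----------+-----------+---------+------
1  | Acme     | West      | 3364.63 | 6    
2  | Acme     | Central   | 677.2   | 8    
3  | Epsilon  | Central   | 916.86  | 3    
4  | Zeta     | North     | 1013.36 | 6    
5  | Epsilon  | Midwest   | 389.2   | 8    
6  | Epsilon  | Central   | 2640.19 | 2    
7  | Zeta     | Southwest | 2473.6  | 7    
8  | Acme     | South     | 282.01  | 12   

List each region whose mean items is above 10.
SELECT region, AVG(items)
FROM orders
GROUP BY region
HAVING AVG(items) > 10

Result:
  South: avg=12.00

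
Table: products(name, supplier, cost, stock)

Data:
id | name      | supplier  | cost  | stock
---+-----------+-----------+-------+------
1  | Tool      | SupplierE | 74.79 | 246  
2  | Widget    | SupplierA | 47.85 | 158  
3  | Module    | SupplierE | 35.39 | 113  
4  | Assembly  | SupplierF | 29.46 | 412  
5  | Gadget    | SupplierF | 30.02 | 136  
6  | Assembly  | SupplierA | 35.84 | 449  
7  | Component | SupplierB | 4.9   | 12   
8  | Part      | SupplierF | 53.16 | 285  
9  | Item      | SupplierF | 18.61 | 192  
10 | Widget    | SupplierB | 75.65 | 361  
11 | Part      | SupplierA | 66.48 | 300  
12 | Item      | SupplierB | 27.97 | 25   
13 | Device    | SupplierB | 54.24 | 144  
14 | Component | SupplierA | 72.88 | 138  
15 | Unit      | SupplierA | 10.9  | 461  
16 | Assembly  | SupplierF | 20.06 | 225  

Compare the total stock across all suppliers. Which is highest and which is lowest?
SELECT supplier, SUM(stock)
FROM products
GROUP BY supplier
ORDER BY SUM(stock)

All groups:
  SupplierE: 359
  SupplierB: 542
  SupplierF: 1250
  SupplierA: 1506

Highest: SupplierA (1506)
Lowest: SupplierE (359)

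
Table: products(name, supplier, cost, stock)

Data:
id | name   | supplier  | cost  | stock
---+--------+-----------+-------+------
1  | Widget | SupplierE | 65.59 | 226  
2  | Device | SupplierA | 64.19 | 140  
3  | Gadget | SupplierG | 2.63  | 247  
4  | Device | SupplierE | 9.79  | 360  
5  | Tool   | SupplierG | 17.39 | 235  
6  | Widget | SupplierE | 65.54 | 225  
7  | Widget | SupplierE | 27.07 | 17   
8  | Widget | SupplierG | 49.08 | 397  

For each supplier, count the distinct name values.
SELECT supplier, COUNT(DISTINCT name)
FROM products
GROUP BY supplier

Result:
  SupplierA: 1 distinct
  SupplierE: 2 distinct
  SupplierG: 3 distinct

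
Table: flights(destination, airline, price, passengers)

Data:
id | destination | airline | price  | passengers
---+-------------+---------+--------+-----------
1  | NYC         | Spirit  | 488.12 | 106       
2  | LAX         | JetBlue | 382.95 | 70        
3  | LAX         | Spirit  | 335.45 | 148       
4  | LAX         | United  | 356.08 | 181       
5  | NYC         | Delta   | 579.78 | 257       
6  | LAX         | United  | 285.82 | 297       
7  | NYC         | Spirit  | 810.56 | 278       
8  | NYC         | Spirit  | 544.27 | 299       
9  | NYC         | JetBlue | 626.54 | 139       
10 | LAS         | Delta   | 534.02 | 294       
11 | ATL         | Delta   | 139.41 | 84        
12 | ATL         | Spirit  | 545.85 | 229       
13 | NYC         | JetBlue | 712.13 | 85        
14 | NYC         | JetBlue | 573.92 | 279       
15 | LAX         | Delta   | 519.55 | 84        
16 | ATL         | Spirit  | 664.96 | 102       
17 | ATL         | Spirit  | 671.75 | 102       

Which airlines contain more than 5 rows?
SELECT airline, COUNT(*) as cnt
FROM flights
GROUP BY airline
HAVING COUNT(*) > 5

Result:
  Spirit: 7

Note: HAVING filters groups after aggregation, WHERE filters rows before.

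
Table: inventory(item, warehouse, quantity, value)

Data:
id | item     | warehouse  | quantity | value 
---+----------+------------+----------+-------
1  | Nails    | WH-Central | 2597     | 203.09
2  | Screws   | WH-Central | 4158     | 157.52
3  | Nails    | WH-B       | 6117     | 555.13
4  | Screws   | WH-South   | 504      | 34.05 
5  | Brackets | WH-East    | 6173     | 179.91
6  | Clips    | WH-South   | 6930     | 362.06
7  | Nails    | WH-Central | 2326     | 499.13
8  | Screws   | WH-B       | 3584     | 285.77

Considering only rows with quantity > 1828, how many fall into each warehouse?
SELECT warehouse, COUNT(*)
FROM inventory
WHERE quantity > 1828
GROUP BY warehouse

Note: WHERE filters rows before grouping.

Result:
  WH-B: 2
  WH-Central: 3
  WH-East: 1
  WH-South: 1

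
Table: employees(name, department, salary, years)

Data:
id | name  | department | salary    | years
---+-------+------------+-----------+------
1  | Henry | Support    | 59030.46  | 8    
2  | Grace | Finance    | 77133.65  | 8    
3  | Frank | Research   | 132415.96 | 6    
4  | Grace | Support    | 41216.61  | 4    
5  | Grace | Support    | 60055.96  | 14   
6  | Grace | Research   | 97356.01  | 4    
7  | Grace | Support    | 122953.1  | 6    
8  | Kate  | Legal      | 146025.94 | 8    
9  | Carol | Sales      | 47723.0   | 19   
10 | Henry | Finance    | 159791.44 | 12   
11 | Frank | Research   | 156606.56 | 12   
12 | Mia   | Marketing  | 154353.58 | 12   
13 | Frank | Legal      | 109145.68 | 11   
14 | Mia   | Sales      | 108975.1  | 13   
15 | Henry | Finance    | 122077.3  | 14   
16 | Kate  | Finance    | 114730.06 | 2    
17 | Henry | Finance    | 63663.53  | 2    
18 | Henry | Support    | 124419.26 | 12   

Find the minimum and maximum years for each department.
SELECT department, MIN(years), MAX(years)
FROM employees
GROUP BY department

Result:
  Finance: min=2, max=14
  Legal: min=8, max=11
  Marketing: min=12, max=12
  Research: min=4, max=12
  Sales: min=13, max=19
  Support: min=4, max=14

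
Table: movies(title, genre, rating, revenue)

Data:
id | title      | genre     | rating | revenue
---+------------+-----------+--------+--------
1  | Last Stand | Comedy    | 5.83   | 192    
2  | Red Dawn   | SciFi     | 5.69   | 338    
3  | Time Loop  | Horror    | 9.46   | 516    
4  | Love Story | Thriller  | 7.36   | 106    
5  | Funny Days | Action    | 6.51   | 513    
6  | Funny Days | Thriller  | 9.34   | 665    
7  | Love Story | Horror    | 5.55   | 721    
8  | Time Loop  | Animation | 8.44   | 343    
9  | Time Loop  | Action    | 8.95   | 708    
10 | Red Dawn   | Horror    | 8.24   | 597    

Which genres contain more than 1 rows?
SELECT genre, COUNT(*) as cnt
FROM movies
GROUP BY genre
HAVING COUNT(*) > 1

Result:
  Action: 2
  Horror: 3
  Thriller: 2

Note: HAVING filters groups after aggregation, WHERE filters rows before.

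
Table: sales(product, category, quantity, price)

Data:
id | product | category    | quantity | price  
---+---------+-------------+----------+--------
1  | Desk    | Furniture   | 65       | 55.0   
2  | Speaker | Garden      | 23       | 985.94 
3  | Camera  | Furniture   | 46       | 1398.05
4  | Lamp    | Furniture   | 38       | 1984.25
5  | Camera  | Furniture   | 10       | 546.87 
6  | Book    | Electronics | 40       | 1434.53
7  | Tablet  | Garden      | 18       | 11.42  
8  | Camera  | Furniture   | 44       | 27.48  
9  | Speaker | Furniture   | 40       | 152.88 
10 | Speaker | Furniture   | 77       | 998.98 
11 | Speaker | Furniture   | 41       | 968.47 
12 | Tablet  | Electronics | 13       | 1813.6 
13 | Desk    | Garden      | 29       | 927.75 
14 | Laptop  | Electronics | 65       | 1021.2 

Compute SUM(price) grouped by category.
SELECT category, SUM(price) as result
FROM sales
GROUP BY category

Result:
  Electronics: 4269.33
  Furniture: 6131.98
  Garden: 1925.11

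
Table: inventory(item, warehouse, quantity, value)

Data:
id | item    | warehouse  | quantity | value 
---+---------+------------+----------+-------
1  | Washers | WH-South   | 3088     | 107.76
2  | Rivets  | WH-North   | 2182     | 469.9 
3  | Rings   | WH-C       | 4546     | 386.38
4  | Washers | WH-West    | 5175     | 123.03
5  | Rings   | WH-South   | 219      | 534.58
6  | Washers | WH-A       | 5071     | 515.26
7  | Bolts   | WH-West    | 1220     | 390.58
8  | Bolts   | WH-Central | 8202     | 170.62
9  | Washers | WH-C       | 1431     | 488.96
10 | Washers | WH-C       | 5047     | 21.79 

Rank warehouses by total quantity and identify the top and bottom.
SELECT warehouse, SUM(quantity)
FROM inventory
GROUP BY warehouse
ORDER BY SUM(quantity)

All groups:
  WH-North: 2182
  WH-South: 3307
  WH-A: 5071
  WH-West: 6395
  WH-Central: 8202
  WH-C: 11024

Highest: WH-C (11024)
Lowest: WH-North (2182)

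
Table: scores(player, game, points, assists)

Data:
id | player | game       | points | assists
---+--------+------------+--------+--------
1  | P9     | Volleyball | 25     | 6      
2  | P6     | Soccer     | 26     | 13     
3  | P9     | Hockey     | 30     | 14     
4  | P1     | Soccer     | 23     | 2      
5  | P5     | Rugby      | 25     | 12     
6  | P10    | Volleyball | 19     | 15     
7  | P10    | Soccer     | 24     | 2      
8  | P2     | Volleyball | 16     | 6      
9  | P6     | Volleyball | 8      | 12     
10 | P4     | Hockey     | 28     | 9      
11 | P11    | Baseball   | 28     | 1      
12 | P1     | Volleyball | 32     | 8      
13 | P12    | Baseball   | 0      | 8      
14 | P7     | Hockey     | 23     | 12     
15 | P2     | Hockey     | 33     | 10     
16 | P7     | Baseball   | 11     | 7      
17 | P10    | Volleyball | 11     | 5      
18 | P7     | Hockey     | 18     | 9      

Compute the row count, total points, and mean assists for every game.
SELECT game,
       COUNT(*) as cnt,
       SUM(points) as total_points,
       AVG(assists) as avg_assists
FROM scores
GROUP BY game

Result:
  Baseball: 3 records, 39 total points, 5.33 avg assists
  Hockey: 5 records, 132 total points, 10.80 avg assists
  Rugby: 1 records, 25 total points, 12.00 avg assists
  Soccer: 3 records, 73 total points, 5.67 avg assists
  Volleyball: 6 records, 111 total points, 8.67 avg assists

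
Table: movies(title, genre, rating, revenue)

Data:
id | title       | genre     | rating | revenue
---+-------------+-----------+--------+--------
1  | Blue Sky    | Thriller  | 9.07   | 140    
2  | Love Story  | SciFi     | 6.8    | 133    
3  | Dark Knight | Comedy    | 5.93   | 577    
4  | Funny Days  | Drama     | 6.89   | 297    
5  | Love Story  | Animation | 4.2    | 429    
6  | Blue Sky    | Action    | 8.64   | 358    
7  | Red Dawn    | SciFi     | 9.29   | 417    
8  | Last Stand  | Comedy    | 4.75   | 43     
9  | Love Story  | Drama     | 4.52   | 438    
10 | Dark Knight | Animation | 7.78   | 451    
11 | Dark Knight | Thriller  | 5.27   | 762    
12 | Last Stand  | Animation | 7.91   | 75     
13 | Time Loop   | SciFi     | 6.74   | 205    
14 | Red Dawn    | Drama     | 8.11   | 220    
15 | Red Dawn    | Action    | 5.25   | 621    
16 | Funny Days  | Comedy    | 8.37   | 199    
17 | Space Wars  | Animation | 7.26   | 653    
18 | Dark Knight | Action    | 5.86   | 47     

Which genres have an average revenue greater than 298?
SELECT genre, AVG(revenue)
FROM movies
GROUP BY genre
HAVING AVG(revenue) > 298

Result:
  Action: avg=342.00
  Animation: avg=402.00
  Drama: avg=318.33
  Thriller: avg=451.00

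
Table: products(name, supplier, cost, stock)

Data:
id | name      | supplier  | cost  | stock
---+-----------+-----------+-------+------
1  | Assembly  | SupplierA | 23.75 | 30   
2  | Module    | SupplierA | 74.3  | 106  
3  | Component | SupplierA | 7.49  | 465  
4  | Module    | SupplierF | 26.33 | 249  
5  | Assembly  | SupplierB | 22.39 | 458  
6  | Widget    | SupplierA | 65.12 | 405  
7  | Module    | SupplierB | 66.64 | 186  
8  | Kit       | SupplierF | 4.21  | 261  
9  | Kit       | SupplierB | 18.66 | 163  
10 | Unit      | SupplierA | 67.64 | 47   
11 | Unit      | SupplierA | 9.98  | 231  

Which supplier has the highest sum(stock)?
SELECT supplier, SUM(stock) as val
FROM products
GROUP BY supplier
ORDER BY val DESC
LIMIT 1

Result: SupplierA with sum(stock) = 1284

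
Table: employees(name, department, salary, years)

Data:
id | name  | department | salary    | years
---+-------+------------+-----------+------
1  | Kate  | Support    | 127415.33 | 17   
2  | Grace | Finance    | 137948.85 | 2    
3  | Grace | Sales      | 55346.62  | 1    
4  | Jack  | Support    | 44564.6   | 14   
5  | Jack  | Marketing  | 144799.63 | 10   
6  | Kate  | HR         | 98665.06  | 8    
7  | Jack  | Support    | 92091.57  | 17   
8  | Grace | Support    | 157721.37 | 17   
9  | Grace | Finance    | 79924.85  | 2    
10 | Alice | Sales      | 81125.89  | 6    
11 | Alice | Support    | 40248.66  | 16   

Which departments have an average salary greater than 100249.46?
SELECT department, AVG(salary)
FROM employees
GROUP BY department
HAVING AVG(salary) > 100249.46

Result:
  Finance: avg=108936.85
  Marketing: avg=144799.63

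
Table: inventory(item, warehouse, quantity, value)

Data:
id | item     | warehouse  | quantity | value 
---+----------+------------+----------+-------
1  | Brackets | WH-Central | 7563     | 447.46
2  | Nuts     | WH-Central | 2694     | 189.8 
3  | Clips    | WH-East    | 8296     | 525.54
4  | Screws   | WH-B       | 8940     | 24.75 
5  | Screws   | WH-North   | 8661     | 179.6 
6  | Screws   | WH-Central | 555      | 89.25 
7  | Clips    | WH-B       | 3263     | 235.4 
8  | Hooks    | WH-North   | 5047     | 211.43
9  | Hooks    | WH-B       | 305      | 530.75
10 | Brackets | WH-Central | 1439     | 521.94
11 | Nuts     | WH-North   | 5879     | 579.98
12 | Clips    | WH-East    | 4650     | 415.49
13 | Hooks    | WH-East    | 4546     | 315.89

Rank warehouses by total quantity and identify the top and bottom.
SELECT warehouse, SUM(quantity)
FROM inventory
GROUP BY warehouse
ORDER BY SUM(quantity)

All groups:
  WH-Central: 12251
  WH-B: 12508
  WH-East: 17492
  WH-North: 19587

Highest: WH-North (19587)
Lowest: WH-Central (12251)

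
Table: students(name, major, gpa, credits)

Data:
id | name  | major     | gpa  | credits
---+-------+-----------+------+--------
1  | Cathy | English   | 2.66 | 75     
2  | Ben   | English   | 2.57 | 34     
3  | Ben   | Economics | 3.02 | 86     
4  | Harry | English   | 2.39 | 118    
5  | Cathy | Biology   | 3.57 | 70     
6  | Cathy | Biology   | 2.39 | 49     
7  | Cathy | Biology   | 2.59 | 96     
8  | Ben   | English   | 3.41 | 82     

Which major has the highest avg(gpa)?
SELECT major, AVG(gpa) as val
FROM students
GROUP BY major
ORDER BY val DESC
LIMIT 1

Result: Economics with avg(gpa) = 3.02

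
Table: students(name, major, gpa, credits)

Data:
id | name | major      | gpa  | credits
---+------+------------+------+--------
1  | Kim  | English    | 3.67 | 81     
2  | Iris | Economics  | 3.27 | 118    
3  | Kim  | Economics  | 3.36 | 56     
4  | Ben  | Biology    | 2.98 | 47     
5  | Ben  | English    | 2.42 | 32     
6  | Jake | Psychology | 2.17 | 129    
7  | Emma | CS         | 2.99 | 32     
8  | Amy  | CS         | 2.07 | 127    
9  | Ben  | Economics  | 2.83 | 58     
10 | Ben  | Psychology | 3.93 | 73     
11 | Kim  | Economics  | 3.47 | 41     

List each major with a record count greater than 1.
SELECT major, COUNT(*) as cnt
FROM students
GROUP BY major
HAVING COUNT(*) > 1

Result:
  CS: 2
  Economics: 4
  English: 2
  Psychology: 2

Note: HAVING filters groups after aggregation, WHERE filters rows before.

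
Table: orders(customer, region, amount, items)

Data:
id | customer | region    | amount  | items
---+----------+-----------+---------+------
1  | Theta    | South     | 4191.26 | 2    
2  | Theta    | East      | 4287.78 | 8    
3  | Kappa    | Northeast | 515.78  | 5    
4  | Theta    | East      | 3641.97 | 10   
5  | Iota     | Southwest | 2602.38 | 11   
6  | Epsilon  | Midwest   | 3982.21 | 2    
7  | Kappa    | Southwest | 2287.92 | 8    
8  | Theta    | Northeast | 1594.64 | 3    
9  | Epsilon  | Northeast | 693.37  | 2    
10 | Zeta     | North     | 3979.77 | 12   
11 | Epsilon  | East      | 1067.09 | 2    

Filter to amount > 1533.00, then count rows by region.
SELECT region, COUNT(*)
FROM orders
WHERE amount > 1533.00
GROUP BY region

Note: WHERE filters rows before grouping.

Result:
  East: 2
  Midwest: 1
  North: 1
  Northeast: 1
  South: 1
  Southwest: 2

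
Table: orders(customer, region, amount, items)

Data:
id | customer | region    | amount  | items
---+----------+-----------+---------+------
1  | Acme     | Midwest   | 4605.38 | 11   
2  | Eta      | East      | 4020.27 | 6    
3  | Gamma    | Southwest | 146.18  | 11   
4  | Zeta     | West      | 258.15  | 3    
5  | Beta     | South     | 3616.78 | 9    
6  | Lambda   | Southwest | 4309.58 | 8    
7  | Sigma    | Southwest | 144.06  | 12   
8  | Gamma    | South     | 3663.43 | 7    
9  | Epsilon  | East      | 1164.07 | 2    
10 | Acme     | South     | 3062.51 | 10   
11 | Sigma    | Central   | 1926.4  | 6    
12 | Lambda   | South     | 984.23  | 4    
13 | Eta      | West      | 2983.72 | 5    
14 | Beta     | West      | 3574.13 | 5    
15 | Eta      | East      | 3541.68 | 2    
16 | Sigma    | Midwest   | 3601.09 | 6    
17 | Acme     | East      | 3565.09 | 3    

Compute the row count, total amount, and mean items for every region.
SELECT region,
       COUNT(*) as cnt,
       SUM(amount) as total_amount,
       AVG(items) as avg_items
FROM orders
GROUP BY region

Result:
  Central: 1 records, 1926.40 total amount, 6.00 avg items
  East: 4 records, 12291.11 total amount, 3.25 avg items
  Midwest: 2 records, 8206.47 total amount, 8.50 avg items
  South: 4 records, 11326.95 total amount, 7.50 avg items
  Southwest: 3 records, 4599.82 total amount, 10.33 avg items
  West: 3 records, 6816.00 total amount, 4.33 avg items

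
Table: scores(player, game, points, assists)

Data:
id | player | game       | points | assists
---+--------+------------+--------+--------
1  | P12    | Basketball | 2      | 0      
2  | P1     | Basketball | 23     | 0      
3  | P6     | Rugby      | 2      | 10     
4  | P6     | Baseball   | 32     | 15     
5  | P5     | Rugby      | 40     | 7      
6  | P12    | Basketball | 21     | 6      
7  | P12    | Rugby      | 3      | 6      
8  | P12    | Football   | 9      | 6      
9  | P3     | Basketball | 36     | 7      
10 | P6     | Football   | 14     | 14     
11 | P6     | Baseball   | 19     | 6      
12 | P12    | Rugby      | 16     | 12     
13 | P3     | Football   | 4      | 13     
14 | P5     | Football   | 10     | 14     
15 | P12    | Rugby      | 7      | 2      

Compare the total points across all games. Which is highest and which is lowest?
SELECT game, SUM(points)
FROM scores
GROUP BY game
ORDER BY SUM(points)

All groups:
  Football: 37
  Baseball: 51
  Rugby: 68
  Basketball: 82

Highest: Basketball (82)
Lowest: Football (37)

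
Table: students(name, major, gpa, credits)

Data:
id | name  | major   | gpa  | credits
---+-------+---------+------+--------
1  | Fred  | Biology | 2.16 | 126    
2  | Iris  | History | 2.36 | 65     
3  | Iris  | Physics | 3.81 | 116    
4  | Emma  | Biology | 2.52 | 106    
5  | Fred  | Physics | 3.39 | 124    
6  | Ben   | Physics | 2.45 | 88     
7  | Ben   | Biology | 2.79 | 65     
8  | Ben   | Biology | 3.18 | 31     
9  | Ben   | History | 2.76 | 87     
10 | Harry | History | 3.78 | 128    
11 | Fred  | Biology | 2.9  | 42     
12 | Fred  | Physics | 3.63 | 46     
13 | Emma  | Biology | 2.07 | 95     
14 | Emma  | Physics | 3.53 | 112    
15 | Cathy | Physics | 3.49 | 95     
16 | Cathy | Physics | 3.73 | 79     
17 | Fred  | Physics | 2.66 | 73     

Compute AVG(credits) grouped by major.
SELECT major, AVG(credits) as result
FROM students
GROUP BY major

Result:
  Biology: 77.50
  History: 93.33
  Physics: 91.63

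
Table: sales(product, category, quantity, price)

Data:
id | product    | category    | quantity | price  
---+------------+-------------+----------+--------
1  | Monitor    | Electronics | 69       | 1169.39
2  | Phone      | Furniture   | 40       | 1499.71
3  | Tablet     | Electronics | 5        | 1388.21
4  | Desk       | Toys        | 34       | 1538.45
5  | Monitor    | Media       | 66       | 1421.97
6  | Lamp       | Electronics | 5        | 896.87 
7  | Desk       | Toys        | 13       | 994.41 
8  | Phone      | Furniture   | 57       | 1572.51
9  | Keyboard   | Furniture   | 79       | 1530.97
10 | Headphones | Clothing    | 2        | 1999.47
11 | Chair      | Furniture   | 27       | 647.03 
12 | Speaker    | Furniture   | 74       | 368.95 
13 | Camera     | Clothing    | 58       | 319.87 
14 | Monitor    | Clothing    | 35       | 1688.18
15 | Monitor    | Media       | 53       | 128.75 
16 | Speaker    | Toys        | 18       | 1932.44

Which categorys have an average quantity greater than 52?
SELECT category, AVG(quantity)
FROM sales
GROUP BY category
HAVING AVG(quantity) > 52

Result:
  Furniture: avg=55.40
  Media: avg=59.50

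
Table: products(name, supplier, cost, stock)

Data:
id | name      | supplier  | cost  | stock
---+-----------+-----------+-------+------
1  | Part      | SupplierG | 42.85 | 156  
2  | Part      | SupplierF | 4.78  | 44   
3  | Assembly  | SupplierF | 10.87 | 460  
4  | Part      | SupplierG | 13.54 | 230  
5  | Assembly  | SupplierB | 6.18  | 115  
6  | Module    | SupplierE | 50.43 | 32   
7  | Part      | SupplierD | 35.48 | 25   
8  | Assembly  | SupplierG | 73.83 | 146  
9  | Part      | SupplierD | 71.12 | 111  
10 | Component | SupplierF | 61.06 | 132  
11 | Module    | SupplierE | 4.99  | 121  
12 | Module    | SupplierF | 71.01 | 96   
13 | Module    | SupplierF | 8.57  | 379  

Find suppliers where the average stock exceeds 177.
SELECT supplier, AVG(stock)
FROM products
GROUP BY supplier
HAVING AVG(stock) > 177

Result:
  SupplierF: avg=222.20
  SupplierG: avg=177.33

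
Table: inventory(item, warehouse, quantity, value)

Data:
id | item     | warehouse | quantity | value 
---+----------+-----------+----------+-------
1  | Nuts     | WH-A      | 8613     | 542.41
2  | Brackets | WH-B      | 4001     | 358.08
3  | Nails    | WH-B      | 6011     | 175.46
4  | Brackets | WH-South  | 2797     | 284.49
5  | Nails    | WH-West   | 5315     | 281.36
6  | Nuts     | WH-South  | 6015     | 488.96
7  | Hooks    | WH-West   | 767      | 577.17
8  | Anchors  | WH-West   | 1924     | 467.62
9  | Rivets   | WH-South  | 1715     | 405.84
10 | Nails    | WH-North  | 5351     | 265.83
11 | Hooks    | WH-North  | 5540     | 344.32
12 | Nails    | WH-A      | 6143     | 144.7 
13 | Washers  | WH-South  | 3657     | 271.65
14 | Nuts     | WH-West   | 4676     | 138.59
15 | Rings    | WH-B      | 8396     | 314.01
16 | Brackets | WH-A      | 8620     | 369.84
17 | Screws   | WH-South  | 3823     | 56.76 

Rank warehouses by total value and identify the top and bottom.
SELECT warehouse, SUM(value)
FROM inventory
GROUP BY warehouse
ORDER BY SUM(value)

All groups:
  WH-North: 610.15
  WH-B: 847.55
  WH-A: 1056.95
  WH-West: 1464.74
  WH-South: 1507.70

Highest: WH-South (1507.70)
Lowest: WH-North (610.15)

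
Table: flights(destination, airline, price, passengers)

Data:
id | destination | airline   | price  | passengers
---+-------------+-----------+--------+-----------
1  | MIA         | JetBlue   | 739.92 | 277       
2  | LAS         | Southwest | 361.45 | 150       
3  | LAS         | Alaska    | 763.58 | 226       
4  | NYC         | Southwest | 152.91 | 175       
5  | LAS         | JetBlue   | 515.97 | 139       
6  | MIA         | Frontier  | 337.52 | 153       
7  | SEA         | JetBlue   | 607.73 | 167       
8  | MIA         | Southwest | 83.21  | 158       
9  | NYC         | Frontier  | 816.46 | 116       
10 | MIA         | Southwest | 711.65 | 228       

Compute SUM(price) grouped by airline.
SELECT airline, SUM(price) as result
FROM flights
GROUP BY airline

Result:
  Alaska: 763.58
  Frontier: 1153.98
  JetBlue: 1863.62
  Southwest: 1309.22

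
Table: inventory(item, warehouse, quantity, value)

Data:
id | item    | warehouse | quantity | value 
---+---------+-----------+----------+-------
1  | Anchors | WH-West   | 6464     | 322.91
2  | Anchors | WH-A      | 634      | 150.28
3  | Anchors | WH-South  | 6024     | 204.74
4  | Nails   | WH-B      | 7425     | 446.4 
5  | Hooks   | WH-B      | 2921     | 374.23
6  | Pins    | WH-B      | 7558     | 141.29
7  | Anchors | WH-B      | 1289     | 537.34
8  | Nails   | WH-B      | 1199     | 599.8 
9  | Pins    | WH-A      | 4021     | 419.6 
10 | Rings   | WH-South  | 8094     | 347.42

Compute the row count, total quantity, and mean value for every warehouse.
SELECT warehouse,
       COUNT(*) as cnt,
       SUM(quantity) as total_quantity,
       AVG(value) as avg_value
FROM inventory
GROUP BY warehouse

Result:
  WH-A: 2 records, 4655 total quantity, 284.94 avg value
  WH-B: 5 records, 20392 total quantity, 419.81 avg value
  WH-South: 2 records, 14118 total quantity, 276.08 avg value
  WH-West: 1 records, 6464 total quantity, 322.91 avg value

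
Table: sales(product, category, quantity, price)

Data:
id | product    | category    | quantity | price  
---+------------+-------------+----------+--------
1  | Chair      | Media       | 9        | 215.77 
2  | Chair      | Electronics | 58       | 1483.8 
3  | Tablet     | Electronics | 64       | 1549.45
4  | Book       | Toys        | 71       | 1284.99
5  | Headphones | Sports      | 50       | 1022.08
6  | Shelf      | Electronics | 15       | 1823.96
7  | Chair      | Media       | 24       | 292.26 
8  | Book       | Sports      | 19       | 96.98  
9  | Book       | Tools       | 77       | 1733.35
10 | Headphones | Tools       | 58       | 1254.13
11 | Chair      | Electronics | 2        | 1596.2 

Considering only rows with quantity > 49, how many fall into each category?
SELECT category, COUNT(*)
FROM sales
WHERE quantity > 49
GROUP BY category

Note: WHERE filters rows before grouping.

Result:
  Electronics: 2
  Sports: 1
  Tools: 2
  Toys: 1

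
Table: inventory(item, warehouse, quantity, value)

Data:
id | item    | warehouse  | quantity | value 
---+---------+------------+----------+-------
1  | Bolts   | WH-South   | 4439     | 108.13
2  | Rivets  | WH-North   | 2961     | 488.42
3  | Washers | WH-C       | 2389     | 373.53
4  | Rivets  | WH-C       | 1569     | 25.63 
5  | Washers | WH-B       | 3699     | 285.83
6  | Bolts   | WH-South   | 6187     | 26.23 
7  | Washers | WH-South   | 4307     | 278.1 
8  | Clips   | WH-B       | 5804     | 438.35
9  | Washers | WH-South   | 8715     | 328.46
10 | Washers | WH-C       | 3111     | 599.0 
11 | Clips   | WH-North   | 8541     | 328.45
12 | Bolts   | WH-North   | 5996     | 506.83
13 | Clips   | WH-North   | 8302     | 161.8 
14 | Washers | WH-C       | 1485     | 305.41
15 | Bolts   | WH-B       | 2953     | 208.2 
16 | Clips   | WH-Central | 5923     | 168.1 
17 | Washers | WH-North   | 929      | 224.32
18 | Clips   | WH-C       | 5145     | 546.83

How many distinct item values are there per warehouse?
SELECT warehouse, COUNT(DISTINCT item)
FROM inventory
GROUP BY warehouse

Result:
  WH-B: 3 distinct
  WH-C: 3 distinct
  WH-Central: 1 distinct
  WH-North: 4 distinct
  WH-South: 2 distinct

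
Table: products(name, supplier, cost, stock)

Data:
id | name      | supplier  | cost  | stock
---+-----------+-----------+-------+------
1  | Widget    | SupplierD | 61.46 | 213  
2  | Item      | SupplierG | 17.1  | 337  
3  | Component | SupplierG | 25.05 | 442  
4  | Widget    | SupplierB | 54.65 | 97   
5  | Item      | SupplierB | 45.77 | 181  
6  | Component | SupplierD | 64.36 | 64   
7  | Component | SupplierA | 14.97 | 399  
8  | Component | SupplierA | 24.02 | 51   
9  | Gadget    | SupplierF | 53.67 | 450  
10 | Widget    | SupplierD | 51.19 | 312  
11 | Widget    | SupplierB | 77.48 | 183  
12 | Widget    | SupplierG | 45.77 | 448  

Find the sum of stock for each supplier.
SELECT supplier, SUM(stock) as result
FROM products
GROUP BY supplier

Result:
  SupplierA: 450
  SupplierB: 461
  SupplierD: 589
  SupplierF: 450
  SupplierG: 1227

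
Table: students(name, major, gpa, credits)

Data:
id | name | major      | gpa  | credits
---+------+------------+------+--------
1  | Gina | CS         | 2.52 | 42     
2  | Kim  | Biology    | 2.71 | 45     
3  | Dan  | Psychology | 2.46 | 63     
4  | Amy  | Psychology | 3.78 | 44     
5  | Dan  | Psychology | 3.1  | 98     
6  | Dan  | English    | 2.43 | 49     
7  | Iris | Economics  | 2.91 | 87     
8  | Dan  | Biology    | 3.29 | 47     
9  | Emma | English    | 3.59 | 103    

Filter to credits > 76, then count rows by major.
SELECT major, COUNT(*)
FROM students
WHERE credits > 76
GROUP BY major

Note: WHERE filters rows before grouping.

Result:
  Economics: 1
  English: 1
  Psychology: 1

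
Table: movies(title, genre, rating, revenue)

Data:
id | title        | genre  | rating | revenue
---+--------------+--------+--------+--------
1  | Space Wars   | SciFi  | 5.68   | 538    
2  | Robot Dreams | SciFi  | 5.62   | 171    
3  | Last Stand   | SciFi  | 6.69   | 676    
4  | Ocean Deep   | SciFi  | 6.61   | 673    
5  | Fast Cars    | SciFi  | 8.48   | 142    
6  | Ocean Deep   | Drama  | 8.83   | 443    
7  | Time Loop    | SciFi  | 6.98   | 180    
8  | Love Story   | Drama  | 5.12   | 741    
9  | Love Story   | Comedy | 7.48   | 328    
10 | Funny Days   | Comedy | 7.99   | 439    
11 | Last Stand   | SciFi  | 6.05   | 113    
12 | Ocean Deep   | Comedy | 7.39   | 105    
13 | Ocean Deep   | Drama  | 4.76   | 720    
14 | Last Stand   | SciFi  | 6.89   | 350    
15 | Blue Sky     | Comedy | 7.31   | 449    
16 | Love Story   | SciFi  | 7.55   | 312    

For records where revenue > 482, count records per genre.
SELECT genre, COUNT(*)
FROM movies
WHERE revenue > 482
GROUP BY genre

Note: WHERE filters rows before grouping.

Result:
  Drama: 2
  SciFi: 3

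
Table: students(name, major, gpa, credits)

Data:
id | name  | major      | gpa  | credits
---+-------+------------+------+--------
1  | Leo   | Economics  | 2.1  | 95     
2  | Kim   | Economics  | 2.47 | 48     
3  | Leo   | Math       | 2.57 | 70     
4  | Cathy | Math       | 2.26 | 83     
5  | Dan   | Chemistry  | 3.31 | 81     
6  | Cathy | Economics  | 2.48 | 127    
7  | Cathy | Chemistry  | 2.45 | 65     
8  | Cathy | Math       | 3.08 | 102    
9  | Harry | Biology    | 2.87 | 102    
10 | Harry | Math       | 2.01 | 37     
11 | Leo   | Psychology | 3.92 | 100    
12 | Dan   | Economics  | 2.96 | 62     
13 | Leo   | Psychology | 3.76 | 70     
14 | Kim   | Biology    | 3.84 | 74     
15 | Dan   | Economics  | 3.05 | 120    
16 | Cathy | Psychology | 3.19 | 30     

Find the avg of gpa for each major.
SELECT major, AVG(gpa) as result
FROM students
GROUP BY major

Result:
  Biology: 3.36
  Chemistry: 2.88
  Economics: 2.61
  Math: 2.48
  Psychology: 3.62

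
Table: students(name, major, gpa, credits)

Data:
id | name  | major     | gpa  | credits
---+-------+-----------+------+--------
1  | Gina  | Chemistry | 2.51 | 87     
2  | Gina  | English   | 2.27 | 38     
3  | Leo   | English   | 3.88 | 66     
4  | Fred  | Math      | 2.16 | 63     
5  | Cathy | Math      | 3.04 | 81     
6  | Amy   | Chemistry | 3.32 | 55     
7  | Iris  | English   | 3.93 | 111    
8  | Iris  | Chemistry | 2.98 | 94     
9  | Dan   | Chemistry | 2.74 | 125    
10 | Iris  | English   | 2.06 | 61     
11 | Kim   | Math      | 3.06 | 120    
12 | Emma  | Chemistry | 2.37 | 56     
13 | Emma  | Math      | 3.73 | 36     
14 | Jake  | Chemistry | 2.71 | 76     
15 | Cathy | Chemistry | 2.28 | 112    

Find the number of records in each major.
SELECT major, COUNT(*) as count
FROM students
GROUP BY major

Result:
  Chemistry: 7
  English: 4
  Math: 4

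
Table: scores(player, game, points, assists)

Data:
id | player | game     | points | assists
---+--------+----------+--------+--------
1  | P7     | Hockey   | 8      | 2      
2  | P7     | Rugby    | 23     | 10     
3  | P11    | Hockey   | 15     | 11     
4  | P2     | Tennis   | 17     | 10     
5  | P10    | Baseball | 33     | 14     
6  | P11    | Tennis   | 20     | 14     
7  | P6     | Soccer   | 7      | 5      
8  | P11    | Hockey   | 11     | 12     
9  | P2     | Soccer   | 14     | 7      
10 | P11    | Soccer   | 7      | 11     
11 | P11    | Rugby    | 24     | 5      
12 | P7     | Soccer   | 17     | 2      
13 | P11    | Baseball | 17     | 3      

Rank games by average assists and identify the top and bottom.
SELECT game, AVG(assists)
FROM scores
GROUP BY game
ORDER BY AVG(assists)

All groups:
  Soccer: 6.25
  Rugby: 7.50
  Hockey: 8.33
  Baseball: 8.50
  Tennis: 12.00

Highest: Tennis (12.00)
Lowest: Soccer (6.25)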